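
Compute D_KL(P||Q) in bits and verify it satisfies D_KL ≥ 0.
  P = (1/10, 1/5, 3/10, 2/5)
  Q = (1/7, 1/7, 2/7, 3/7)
0.0269 bits

KL divergence satisfies the Gibbs inequality: D_KL(P||Q) ≥ 0 for all distributions P, Q.

D_KL(P||Q) = Σ p(x) log(p(x)/q(x))
Term by term:
  x=0: 1/10 × log_2[(1/10)/(1/7)] = -0.0515
  x=1: 1/5 × log_2[(1/5)/(1/7)] = 0.0971
  x=2: 3/10 × log_2[(3/10)/(2/7)] = 0.0211
  x=3: 2/5 × log_2[(2/5)/(3/7)] = -0.0398
D_KL(P||Q) = 0.0269 bits

D_KL(P||Q) = 0.0269 ≥ 0 ✓

This non-negativity is a fundamental property: relative entropy cannot be negative because it measures how different Q is from P.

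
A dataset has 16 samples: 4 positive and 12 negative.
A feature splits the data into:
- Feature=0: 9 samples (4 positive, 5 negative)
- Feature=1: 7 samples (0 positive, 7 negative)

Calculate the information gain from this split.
0.2538 bits

Information Gain = H(Y) - H(Y|Feature)

Before split:
P(positive) = 4/16 = 0.2500
H(Y) = 0.8113 bits

After split:
Feature=0: H = 0.9911 bits (weight = 9/16)
Feature=1: H = 0.0000 bits (weight = 7/16)
H(Y|Feature) = (9/16)×0.9911 + (7/16)×0.0000 = 0.5575 bits

Information Gain = 0.8113 - 0.5575 = 0.2538 bits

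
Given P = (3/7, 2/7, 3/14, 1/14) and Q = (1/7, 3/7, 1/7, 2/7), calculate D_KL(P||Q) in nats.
0.3429 nats

KL divergence: D_KL(P||Q) = Σ p(x) log(p(x)/q(x))

Computing term by term:
  x=0: 3/7 × log_e[(3/7)/(1/7)] = 3/7 × 1.0986 = 0.4708
  x=1: 2/7 × log_e[(2/7)/(3/7)] = 2/7 × -0.4055 = -0.1158
  x=2: 3/14 × log_e[(3/14)/(1/7)] = 3/14 × 0.4055 = 0.0869
  x=3: 1/14 × log_e[(1/14)/(2/7)] = 1/14 × -1.3863 = -0.0990

D_KL(P||Q) = 0.3429 nats

Note: KL divergence is always non-negative and equals 0 iff P = Q.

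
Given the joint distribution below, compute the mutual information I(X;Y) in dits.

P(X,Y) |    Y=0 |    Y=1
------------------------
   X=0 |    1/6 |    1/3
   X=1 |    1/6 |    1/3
0.0000 dits

Mutual information: I(X;Y) = H(X) + H(Y) - H(X,Y)

Marginals:
P(X) = (1/2, 1/2), H(X) = 0.3010 dits
P(Y) = (1/3, 2/3), H(Y) = 0.2764 dits

Joint entropy: H(X,Y) = 0.5775 dits

I(X;Y) = 0.3010 + 0.2764 - 0.5775 = 0.0000 dits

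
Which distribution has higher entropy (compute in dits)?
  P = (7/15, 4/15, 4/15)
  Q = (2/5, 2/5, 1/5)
P

Computing entropies in dits:
H(P) = 0.4606
H(Q) = 0.4581

Distribution P has higher entropy.

Intuition: The distribution closer to uniform (more spread out) has higher entropy.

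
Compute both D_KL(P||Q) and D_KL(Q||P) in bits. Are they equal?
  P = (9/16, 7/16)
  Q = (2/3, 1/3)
D_KL(P||Q) = 0.0338, D_KL(Q||P) = 0.0326

KL divergence is not symmetric: D_KL(P||Q) ≠ D_KL(Q||P) in general.

D_KL(P||Q) = 0.0338 bits
D_KL(Q||P) = 0.0326 bits

No, they are not equal!

This asymmetry is why KL divergence is not a true distance metric.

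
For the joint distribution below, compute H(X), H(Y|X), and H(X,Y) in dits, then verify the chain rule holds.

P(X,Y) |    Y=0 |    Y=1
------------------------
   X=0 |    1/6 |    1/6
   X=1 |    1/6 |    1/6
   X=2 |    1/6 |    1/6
H(X,Y) = 0.7782, H(X) = 0.4771, H(Y|X) = 0.3010 (all in dits)

Chain rule: H(X,Y) = H(X) + H(Y|X)

Left side — joint entropy directly:
H(X,Y) = -Σ p(x,y) log p(x,y) = 0.7782 dits

Right side — compute H(Y|X) from the conditional distributions:
P(X) = (1/3, 1/3, 1/3), so H(X) = 0.4771 dits
H(Y|X) = Σ_x P(X=x) · H(Y|X=x):
  P(Y|X=0) = (1/2, 1/2), H(Y|X=0) = 0.3010, weight P(X=0) = 1/3
  P(Y|X=1) = (1/2, 1/2), H(Y|X=1) = 0.3010, weight P(X=1) = 1/3
  P(Y|X=2) = (1/2, 1/2), H(Y|X=2) = 0.3010, weight P(X=2) = 1/3
H(Y|X) = 0.3010 dits

H(X) + H(Y|X) = 0.4771 + 0.3010 = 0.7782 dits

Both sides equal 0.7782 dits. ✓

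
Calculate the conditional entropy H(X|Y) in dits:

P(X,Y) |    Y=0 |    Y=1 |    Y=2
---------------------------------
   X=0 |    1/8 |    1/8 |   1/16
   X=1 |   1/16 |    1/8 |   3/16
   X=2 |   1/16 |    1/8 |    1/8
0.4565 dits

Using the chain rule: H(X|Y) = H(X,Y) - H(Y)

First, compute H(X,Y) = 0.9265 dits

Marginal P(Y) = (1/4, 3/8, 3/8)
H(Y) = 0.4700 dits

H(X|Y) = H(X,Y) - H(Y) = 0.9265 - 0.4700 = 0.4565 dits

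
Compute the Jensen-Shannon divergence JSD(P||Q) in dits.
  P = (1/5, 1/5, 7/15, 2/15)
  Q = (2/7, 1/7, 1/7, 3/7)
0.0401 dits

Jensen-Shannon divergence is:
JSD(P||Q) = 0.5 × D_KL(P||M) + 0.5 × D_KL(Q||M)
where M = 0.5 × (P + Q) is the mixture distribution.

M = 0.5 × (1/5, 1/5, 7/15, 2/15) + 0.5 × (2/7, 1/7, 1/7, 3/7) = (0.242857, 6/35, 0.304762, 0.280952)

D_KL(P||M) = 0.0397 dits
D_KL(Q||M) = 0.0404 dits

JSD(P||Q) = 0.5 × 0.0397 + 0.5 × 0.0404 = 0.0401 dits

Unlike KL divergence, JSD is symmetric and bounded: 0 ≤ JSD ≤ log(2).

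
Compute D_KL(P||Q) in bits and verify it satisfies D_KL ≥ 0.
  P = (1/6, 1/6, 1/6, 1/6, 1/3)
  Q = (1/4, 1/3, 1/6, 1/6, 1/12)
0.4025 bits

KL divergence satisfies the Gibbs inequality: D_KL(P||Q) ≥ 0 for all distributions P, Q.

D_KL(P||Q) = Σ p(x) log(p(x)/q(x))
Term by term:
  x=0: 1/6 × log_2[(1/6)/(1/4)] = -0.0975
  x=1: 1/6 × log_2[(1/6)/(1/3)] = -0.1667
  x=2: 1/6 × log_2[(1/6)/(1/6)] = 0.0000
  x=3: 1/6 × log_2[(1/6)/(1/6)] = 0.0000
  x=4: 1/3 × log_2[(1/3)/(1/12)] = 0.6667
D_KL(P||Q) = 0.4025 bits

D_KL(P||Q) = 0.4025 ≥ 0 ✓

This non-negativity is a fundamental property: relative entropy cannot be negative because it measures how different Q is from P.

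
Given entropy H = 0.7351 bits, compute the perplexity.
1.6645

Perplexity is 2^H (or exp(H) for natural log).

H = 0.7351 bits
Perplexity = 2^0.7351 = 1.6645

Interpretation: The model's uncertainty is equivalent to choosing uniformly among 1.7 options.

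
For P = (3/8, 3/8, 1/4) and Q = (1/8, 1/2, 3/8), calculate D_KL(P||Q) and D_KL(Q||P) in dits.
D_KL(P||Q) = 0.0880, D_KL(Q||P) = 0.0689

KL divergence is not symmetric: D_KL(P||Q) ≠ D_KL(Q||P) in general.

D_KL(P||Q) = 0.0880 dits
D_KL(Q||P) = 0.0689 dits

No, they are not equal!

This asymmetry is why KL divergence is not a true distance metric.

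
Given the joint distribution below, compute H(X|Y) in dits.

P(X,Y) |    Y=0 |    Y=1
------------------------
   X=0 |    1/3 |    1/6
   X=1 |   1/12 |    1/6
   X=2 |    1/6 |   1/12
0.4330 dits

Using the chain rule: H(X|Y) = H(X,Y) - H(Y)

First, compute H(X,Y) = 0.7280 dits

Marginal P(Y) = (7/12, 5/12)
H(Y) = 0.2950 dits

H(X|Y) = H(X,Y) - H(Y) = 0.7280 - 0.2950 = 0.4330 dits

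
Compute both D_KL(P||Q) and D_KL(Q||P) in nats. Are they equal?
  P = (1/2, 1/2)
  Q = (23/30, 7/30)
D_KL(P||Q) = 0.1673, D_KL(Q||P) = 0.1499

KL divergence is not symmetric: D_KL(P||Q) ≠ D_KL(Q||P) in general.

D_KL(P||Q) = 0.1673 nats
D_KL(Q||P) = 0.1499 nats

No, they are not equal!

This asymmetry is why KL divergence is not a true distance metric.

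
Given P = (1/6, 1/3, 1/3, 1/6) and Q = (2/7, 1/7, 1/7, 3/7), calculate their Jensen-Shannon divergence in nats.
0.0769 nats

Jensen-Shannon divergence is:
JSD(P||Q) = 0.5 × D_KL(P||M) + 0.5 × D_KL(Q||M)
where M = 0.5 × (P + Q) is the mixture distribution.

M = 0.5 × (1/6, 1/3, 1/3, 1/6) + 0.5 × (2/7, 1/7, 1/7, 3/7) = (0.22619, 5/21, 5/21, 0.297619)

D_KL(P||M) = 0.0768 nats
D_KL(Q||M) = 0.0771 nats

JSD(P||Q) = 0.5 × 0.0768 + 0.5 × 0.0771 = 0.0769 nats

Unlike KL divergence, JSD is symmetric and bounded: 0 ≤ JSD ≤ log(2).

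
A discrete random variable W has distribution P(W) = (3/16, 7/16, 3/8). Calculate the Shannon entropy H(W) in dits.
0.4531 dits

Shannon entropy is H(X) = -Σ p(x) log p(x).

For P = (3/16, 7/16, 3/8):
H = -3/16 × log_10(3/16) -7/16 × log_10(7/16) -3/8 × log_10(3/8)
H = 0.4531 dits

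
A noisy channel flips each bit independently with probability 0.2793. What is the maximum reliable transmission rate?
0.1455 bits

For a binary symmetric channel (BSC) with error probability p:
Capacity C = 1 - H(p) bits per symbol

where H(p) = -p log₂(p) - (1-p) log₂(1-p) is the binary entropy function.

H(0.2793) = 0.8545 bits
C = 1 - 0.8545 = 0.1455 bits per symbol

This means we can reliably transmit up to 0.1455 bits of information per channel use.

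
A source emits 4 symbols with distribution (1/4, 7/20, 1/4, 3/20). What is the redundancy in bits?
0.0594 bits

Redundancy measures how far a source is from maximum entropy:
R = H_max - H(X)

Maximum entropy for 4 symbols: H_max = log_2(4) = 2.0000 bits
Actual entropy: H(X) = 1.9406 bits
Redundancy: R = 2.0000 - 1.9406 = 0.0594 bits

This redundancy represents potential for compression: the source could be compressed by 0.0594 bits per symbol.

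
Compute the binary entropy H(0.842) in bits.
0.6295 bits

The binary entropy function is:
H(p) = -p log(p) - (1-p) log(1-p)

H(0.842) = -0.842 × log_2(0.842) - 0.158 × log_2(0.158)
H(0.842) = 0.6295 bits

Note: Binary entropy is maximized at p=0.5 (H=1 bit) and minimized at p=0 or p=1 (H=0).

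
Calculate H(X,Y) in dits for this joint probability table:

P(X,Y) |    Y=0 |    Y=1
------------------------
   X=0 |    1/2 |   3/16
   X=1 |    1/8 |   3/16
0.5360 dits

Joint entropy is H(X,Y) = -Σ_{x,y} p(x,y) log p(x,y).

Summing over all non-zero entries:
H(X,Y) = -[1/2·log_10(1/2) + 3/16·log_10(3/16) + 1/8·log_10(1/8) + 3/16·log_10(3/16)]
H(X,Y) = 0.5360 dits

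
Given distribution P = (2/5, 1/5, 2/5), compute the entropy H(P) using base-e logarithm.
1.0549 nats

Shannon entropy is H(X) = -Σ p(x) log p(x).

For P = (2/5, 1/5, 2/5):
H = -2/5 × log_e(2/5) -1/5 × log_e(1/5) -2/5 × log_e(2/5)
H = 1.0549 nats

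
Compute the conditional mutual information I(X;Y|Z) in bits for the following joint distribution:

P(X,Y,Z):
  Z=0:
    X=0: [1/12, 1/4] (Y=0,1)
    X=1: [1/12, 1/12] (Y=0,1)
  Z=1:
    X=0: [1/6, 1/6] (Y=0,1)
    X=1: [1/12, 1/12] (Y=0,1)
0.0221 bits

Conditional mutual information: I(X;Y|Z) = H(X|Z) + H(Y|Z) - H(X,Y|Z)

H(Z) = 1.0000
H(X,Z) = 1.9183 → H(X|Z) = 0.9183
H(Y,Z) = 1.9591 → H(Y|Z) = 0.9591
H(X,Y,Z) = 2.8554 → H(X,Y|Z) = 1.8554

I(X;Y|Z) = 0.9183 + 0.9591 - 1.8554 = 0.0221 bits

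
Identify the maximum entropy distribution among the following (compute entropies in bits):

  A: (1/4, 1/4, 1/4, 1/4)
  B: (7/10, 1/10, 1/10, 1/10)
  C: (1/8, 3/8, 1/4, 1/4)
A

For a discrete distribution over n outcomes, entropy is maximized by the uniform distribution.

Computing entropies:
H(A) = 2.0000 bits
H(B) = 1.3568 bits
H(C) = 1.9056 bits

The uniform distribution (where all probabilities equal 1/4) achieves the maximum entropy of log_2(4) = 2.0000 bits.

Distribution A has the highest entropy.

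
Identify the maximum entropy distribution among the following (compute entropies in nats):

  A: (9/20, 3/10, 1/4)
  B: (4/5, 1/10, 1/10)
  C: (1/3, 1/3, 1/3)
C

For a discrete distribution over n outcomes, entropy is maximized by the uniform distribution.

Computing entropies:
H(A) = 1.0671 nats
H(B) = 0.6390 nats
H(C) = 1.0986 nats

The uniform distribution (where all probabilities equal 1/3) achieves the maximum entropy of log_e(3) = 1.0986 nats.

Distribution C has the highest entropy.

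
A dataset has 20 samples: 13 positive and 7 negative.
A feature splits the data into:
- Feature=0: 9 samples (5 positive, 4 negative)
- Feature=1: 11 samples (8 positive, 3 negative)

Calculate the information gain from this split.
0.0231 bits

Information Gain = H(Y) - H(Y|Feature)

Before split:
P(positive) = 13/20 = 0.6500
H(Y) = 0.9341 bits

After split:
Feature=0: H = 0.9911 bits (weight = 9/20)
Feature=1: H = 0.8454 bits (weight = 11/20)
H(Y|Feature) = (9/20)×0.9911 + (11/20)×0.8454 = 0.9109 bits

Information Gain = 0.9341 - 0.9109 = 0.0231 bits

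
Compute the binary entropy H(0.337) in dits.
0.2775 dits

The binary entropy function is:
H(p) = -p log(p) - (1-p) log(1-p)

H(0.337) = -0.337 × log_10(0.337) - 0.663 × log_10(0.663)
H(0.337) = 0.2775 dits

Note: Binary entropy is maximized at p=0.5 (H=1 bit) and minimized at p=0 or p=1 (H=0).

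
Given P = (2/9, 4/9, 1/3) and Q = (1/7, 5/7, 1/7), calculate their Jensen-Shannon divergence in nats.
0.0398 nats

Jensen-Shannon divergence is:
JSD(P||Q) = 0.5 × D_KL(P||M) + 0.5 × D_KL(Q||M)
where M = 0.5 × (P + Q) is the mixture distribution.

M = 0.5 × (2/9, 4/9, 1/3) + 0.5 × (1/7, 5/7, 1/7) = (0.18254, 0.579365, 5/21)

D_KL(P||M) = 0.0380 nats
D_KL(Q||M) = 0.0415 nats

JSD(P||Q) = 0.5 × 0.0380 + 0.5 × 0.0415 = 0.0398 nats

Unlike KL divergence, JSD is symmetric and bounded: 0 ≤ JSD ≤ log(2).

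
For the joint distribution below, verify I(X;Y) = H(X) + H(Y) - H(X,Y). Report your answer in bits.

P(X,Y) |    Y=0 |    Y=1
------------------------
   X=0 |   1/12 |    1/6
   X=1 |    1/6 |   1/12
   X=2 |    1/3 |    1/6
I(X;Y) = 0.0616 bits

Mutual information has multiple equivalent forms:
- I(X;Y) = H(X) - H(X|Y)
- I(X;Y) = H(Y) - H(Y|X)
- I(X;Y) = H(X) + H(Y) - H(X,Y)

Computing all quantities:
H(X) = 1.5000, H(Y) = 0.9799, H(X,Y) = 2.4183
H(X|Y) = 1.4384, H(Y|X) = 0.9183

Verification:
H(X) - H(X|Y) = 1.5000 - 1.4384 = 0.0616
H(Y) - H(Y|X) = 0.9799 - 0.9183 = 0.0616
H(X) + H(Y) - H(X,Y) = 1.5000 + 0.9799 - 2.4183 = 0.0616

All forms give I(X;Y) = 0.0616 bits. ✓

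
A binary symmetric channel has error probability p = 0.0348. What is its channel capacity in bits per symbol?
0.7821 bits

For a binary symmetric channel (BSC) with error probability p:
Capacity C = 1 - H(p) bits per symbol

where H(p) = -p log₂(p) - (1-p) log₂(1-p) is the binary entropy function.

H(0.0348) = 0.2179 bits
C = 1 - 0.2179 = 0.7821 bits per symbol

This means we can reliably transmit up to 0.7821 bits of information per channel use.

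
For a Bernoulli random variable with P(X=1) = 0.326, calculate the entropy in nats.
0.6313 nats

The binary entropy function is:
H(p) = -p log(p) - (1-p) log(1-p)

H(0.326) = -0.326 × log_e(0.326) - 0.674 × log_e(0.674)
H(0.326) = 0.6313 nats

Note: Binary entropy is maximized at p=0.5 (H=1 bit) and minimized at p=0 or p=1 (H=0).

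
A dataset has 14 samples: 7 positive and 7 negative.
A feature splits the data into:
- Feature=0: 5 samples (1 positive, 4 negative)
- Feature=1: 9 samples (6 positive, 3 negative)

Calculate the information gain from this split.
0.1518 bits

Information Gain = H(Y) - H(Y|Feature)

Before split:
P(positive) = 7/14 = 0.5000
H(Y) = 1.0000 bits

After split:
Feature=0: H = 0.7219 bits (weight = 5/14)
Feature=1: H = 0.9183 bits (weight = 9/14)
H(Y|Feature) = (5/14)×0.7219 + (9/14)×0.9183 = 0.8482 bits

Information Gain = 1.0000 - 0.8482 = 0.1518 bits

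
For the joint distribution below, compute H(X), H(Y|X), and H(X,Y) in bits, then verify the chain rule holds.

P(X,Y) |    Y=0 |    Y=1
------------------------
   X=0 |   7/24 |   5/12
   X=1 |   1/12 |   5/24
H(X,Y) = 1.8149, H(X) = 0.8709, H(Y|X) = 0.9441 (all in bits)

Chain rule: H(X,Y) = H(X) + H(Y|X)

Left side — joint entropy directly:
H(X,Y) = -Σ p(x,y) log p(x,y) = 1.8149 bits

Right side — compute H(Y|X) from the conditional distributions:
P(X) = (17/24, 7/24), so H(X) = 0.8709 bits
H(Y|X) = Σ_x P(X=x) · H(Y|X=x):
  P(Y|X=0) = (7/17, 10/17), H(Y|X=0) = 0.9774, weight P(X=0) = 17/24
  P(Y|X=1) = (2/7, 5/7), H(Y|X=1) = 0.8631, weight P(X=1) = 7/24
H(Y|X) = 0.9441 bits

H(X) + H(Y|X) = 0.8709 + 0.9441 = 1.8149 bits

Both sides equal 1.8149 bits. ✓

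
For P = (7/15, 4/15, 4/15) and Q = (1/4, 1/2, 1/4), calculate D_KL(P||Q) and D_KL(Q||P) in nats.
D_KL(P||Q) = 0.1409, D_KL(Q||P) = 0.1421

KL divergence is not symmetric: D_KL(P||Q) ≠ D_KL(Q||P) in general.

D_KL(P||Q) = 0.1409 nats
D_KL(Q||P) = 0.1421 nats

No, they are not equal!

This asymmetry is why KL divergence is not a true distance metric.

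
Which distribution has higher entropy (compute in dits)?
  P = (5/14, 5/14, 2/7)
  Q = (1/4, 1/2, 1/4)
P

Computing entropies in dits:
H(P) = 0.4748
H(Q) = 0.4515

Distribution P has higher entropy.

Intuition: The distribution closer to uniform (more spread out) has higher entropy.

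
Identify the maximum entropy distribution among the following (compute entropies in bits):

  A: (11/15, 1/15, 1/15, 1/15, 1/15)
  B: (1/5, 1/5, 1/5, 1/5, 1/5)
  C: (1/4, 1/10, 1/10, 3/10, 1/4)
B

For a discrete distribution over n outcomes, entropy is maximized by the uniform distribution.

Computing entropies:
H(A) = 1.3700 bits
H(B) = 2.3219 bits
H(C) = 2.1855 bits

The uniform distribution (where all probabilities equal 1/5) achieves the maximum entropy of log_2(5) = 2.3219 bits.

Distribution B has the highest entropy.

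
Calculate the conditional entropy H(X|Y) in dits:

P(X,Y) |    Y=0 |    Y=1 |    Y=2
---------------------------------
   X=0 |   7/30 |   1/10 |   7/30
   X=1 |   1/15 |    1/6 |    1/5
0.2755 dits

Using the chain rule: H(X|Y) = H(X,Y) - H(Y)

First, compute H(X,Y) = 0.7428 dits

Marginal P(Y) = (3/10, 4/15, 13/30)
H(Y) = 0.4673 dits

H(X|Y) = H(X,Y) - H(Y) = 0.7428 - 0.4673 = 0.2755 dits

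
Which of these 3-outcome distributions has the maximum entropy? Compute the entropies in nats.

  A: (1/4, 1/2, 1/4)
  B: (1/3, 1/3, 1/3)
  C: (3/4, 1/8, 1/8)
B

For a discrete distribution over n outcomes, entropy is maximized by the uniform distribution.

Computing entropies:
H(A) = 1.0397 nats
H(B) = 1.0986 nats
H(C) = 0.7356 nats

The uniform distribution (where all probabilities equal 1/3) achieves the maximum entropy of log_e(3) = 1.0986 nats.

Distribution B has the highest entropy.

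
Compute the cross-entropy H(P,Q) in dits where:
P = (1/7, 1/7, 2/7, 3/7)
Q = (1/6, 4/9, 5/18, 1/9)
0.7294 dits

Cross-entropy: H(P,Q) = -Σ p(x) log q(x)

Alternatively: H(P,Q) = H(P) + D_KL(P||Q)
H(P) = 0.5546 dits
D_KL(P||Q) = 0.1748 dits

H(P,Q) = 0.5546 + 0.1748 = 0.7294 dits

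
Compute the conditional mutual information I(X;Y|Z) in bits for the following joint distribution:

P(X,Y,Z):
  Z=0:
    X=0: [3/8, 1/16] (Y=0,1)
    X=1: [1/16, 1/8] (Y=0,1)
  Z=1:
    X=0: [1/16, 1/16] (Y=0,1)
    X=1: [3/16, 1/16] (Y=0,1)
0.1363 bits

Conditional mutual information: I(X;Y|Z) = H(X|Z) + H(Y|Z) - H(X,Y|Z)

H(Z) = 0.9544
H(X,Z) = 1.8496 → H(X|Z) = 0.8952
H(Y,Z) = 1.8496 → H(Y|Z) = 0.8952
H(X,Y,Z) = 2.6085 → H(X,Y|Z) = 1.6540

I(X;Y|Z) = 0.8952 + 0.8952 - 1.6540 = 0.1363 bits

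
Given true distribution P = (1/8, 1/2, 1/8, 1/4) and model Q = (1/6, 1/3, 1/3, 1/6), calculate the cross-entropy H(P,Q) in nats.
1.3585 nats

Cross-entropy: H(P,Q) = -Σ p(x) log q(x)

Alternatively: H(P,Q) = H(P) + D_KL(P||Q)
H(P) = 1.2130 nats
D_KL(P||Q) = 0.1455 nats

H(P,Q) = 1.2130 + 0.1455 = 1.3585 nats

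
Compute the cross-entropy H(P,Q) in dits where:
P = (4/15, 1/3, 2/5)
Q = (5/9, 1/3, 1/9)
0.6088 dits

Cross-entropy: H(P,Q) = -Σ p(x) log q(x)

Alternatively: H(P,Q) = H(P) + D_KL(P||Q)
H(P) = 0.4713 dits
D_KL(P||Q) = 0.1375 dits

H(P,Q) = 0.4713 + 0.1375 = 0.6088 dits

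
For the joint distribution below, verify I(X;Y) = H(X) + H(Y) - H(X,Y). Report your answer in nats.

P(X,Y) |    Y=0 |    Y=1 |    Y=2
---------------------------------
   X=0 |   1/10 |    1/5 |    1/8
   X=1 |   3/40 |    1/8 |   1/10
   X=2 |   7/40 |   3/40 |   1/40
I(X;Y) = 0.0724 nats

Mutual information has multiple equivalent forms:
- I(X;Y) = H(X) - H(X|Y)
- I(X;Y) = H(Y) - H(Y|X)
- I(X;Y) = H(X) + H(Y) - H(X,Y)

Computing all quantities:
H(X) = 1.0799, H(Y) = 1.0805, H(X,Y) = 2.0880
H(X|Y) = 1.0075, H(Y|X) = 1.0082

Verification:
H(X) - H(X|Y) = 1.0799 - 1.0075 = 0.0724
H(Y) - H(Y|X) = 1.0805 - 1.0082 = 0.0724
H(X) + H(Y) - H(X,Y) = 1.0799 + 1.0805 - 2.0880 = 0.0724

All forms give I(X;Y) = 0.0724 nats. ✓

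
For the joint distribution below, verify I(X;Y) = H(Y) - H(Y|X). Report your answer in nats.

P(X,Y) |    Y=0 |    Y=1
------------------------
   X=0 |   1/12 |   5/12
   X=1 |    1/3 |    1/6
I(X;Y) = 0.1357 nats

Mutual information has multiple equivalent forms:
- I(X;Y) = H(X) - H(X|Y)
- I(X;Y) = H(Y) - H(Y|X)
- I(X;Y) = H(X) + H(Y) - H(X,Y)

Computing all quantities:
H(X) = 0.6931, H(Y) = 0.6792, H(X,Y) = 1.2367
H(X|Y) = 0.5575, H(Y|X) = 0.5435

Verification:
H(X) - H(X|Y) = 0.6931 - 0.5575 = 0.1357
H(Y) - H(Y|X) = 0.6792 - 0.5435 = 0.1357
H(X) + H(Y) - H(X,Y) = 0.6931 + 0.6792 - 1.2367 = 0.1357

All forms give I(X;Y) = 0.1357 nats. ✓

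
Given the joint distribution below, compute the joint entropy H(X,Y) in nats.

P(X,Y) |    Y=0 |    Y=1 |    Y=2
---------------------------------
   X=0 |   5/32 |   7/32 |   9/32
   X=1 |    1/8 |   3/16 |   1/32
1.6614 nats

Joint entropy is H(X,Y) = -Σ_{x,y} p(x,y) log p(x,y).

Summing over all non-zero entries:
H(X,Y) = -[5/32·log_e(5/32) + 7/32·log_e(7/32) + 9/32·log_e(9/32) + 1/8·log_e(1/8) + 3/16·log_e(3/16) + 1/32·log_e(1/32)]
H(X,Y) = 1.6614 nats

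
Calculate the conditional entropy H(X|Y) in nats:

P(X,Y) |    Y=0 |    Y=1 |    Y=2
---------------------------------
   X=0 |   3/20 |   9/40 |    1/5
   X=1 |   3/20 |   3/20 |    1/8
0.6769 nats

Using the chain rule: H(X|Y) = H(X,Y) - H(Y)

First, compute H(X,Y) = 1.7711 nats

Marginal P(Y) = (3/10, 3/8, 13/40)
H(Y) = 1.0943 nats

H(X|Y) = H(X,Y) - H(Y) = 1.7711 - 1.0943 = 0.6769 nats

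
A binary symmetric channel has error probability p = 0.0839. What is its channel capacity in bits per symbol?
0.5842 bits

For a binary symmetric channel (BSC) with error probability p:
Capacity C = 1 - H(p) bits per symbol

where H(p) = -p log₂(p) - (1-p) log₂(1-p) is the binary entropy function.

H(0.0839) = 0.4158 bits
C = 1 - 0.4158 = 0.5842 bits per symbol

This means we can reliably transmit up to 0.5842 bits of information per channel use.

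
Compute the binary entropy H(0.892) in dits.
0.1487 dits

The binary entropy function is:
H(p) = -p log(p) - (1-p) log(1-p)

H(0.892) = -0.892 × log_10(0.892) - 0.108 × log_10(0.108)
H(0.892) = 0.1487 dits

Note: Binary entropy is maximized at p=0.5 (H=1 bit) and minimized at p=0 or p=1 (H=0).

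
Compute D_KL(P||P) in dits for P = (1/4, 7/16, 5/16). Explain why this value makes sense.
0.0000 dits

KL divergence satisfies the Gibbs inequality: D_KL(P||Q) ≥ 0 for all distributions P, Q.

D_KL(P||Q) = Σ p(x) log(p(x)/q(x))
Each term is p(x) × log_10(p(x)/p(x)) = p(x) × log_10(1) = 0, so the sum is 0.
D_KL(P||Q) = 0.0000 dits

When P = Q, the KL divergence is exactly 0, as there is no 'divergence' between identical distributions.

This non-negativity is a fundamental property: relative entropy cannot be negative because it measures how different Q is from P.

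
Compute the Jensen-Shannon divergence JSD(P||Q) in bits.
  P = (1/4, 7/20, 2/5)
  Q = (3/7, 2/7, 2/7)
0.0264 bits

Jensen-Shannon divergence is:
JSD(P||Q) = 0.5 × D_KL(P||M) + 0.5 × D_KL(Q||M)
where M = 0.5 × (P + Q) is the mixture distribution.

M = 0.5 × (1/4, 7/20, 2/5) + 0.5 × (3/7, 2/7, 2/7) = (0.339286, 0.317857, 12/35)

D_KL(P||M) = 0.0275 bits
D_KL(Q||M) = 0.0253 bits

JSD(P||Q) = 0.5 × 0.0275 + 0.5 × 0.0253 = 0.0264 bits

Unlike KL divergence, JSD is symmetric and bounded: 0 ≤ JSD ≤ log(2).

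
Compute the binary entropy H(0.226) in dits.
0.2321 dits

The binary entropy function is:
H(p) = -p log(p) - (1-p) log(1-p)

H(0.226) = -0.226 × log_10(0.226) - 0.774 × log_10(0.774)
H(0.226) = 0.2321 dits

Note: Binary entropy is maximized at p=0.5 (H=1 bit) and minimized at p=0 or p=1 (H=0).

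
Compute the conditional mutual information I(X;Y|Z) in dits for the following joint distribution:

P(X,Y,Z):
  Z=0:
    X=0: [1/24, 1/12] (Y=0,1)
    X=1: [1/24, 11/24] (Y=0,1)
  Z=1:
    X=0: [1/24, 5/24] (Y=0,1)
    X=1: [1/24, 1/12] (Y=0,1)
0.0125 dits

Conditional mutual information: I(X;Y|Z) = H(X|Z) + H(Y|Z) - H(X,Y|Z)

H(Z) = 0.2873
H(X,Z) = 0.5268 → H(X|Z) = 0.2395
H(Y,Z) = 0.4802 → H(Y|Z) = 0.1929
H(X,Y,Z) = 0.7071 → H(X,Y|Z) = 0.4198

I(X;Y|Z) = 0.2395 + 0.1929 - 0.4198 = 0.0125 dits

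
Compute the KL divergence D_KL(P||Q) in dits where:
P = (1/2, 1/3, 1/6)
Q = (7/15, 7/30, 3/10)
0.0241 dits

KL divergence: D_KL(P||Q) = Σ p(x) log(p(x)/q(x))

Computing term by term:
  x=0: 1/2 × log_10[(1/2)/(7/15)] = 1/2 × 0.0300 = 0.0150
  x=1: 1/3 × log_10[(1/3)/(7/30)] = 1/3 × 0.1549 = 0.0516
  x=2: 1/6 × log_10[(1/6)/(3/10)] = 1/6 × -0.2553 = -0.0425

D_KL(P||Q) = 0.0241 dits

Note: KL divergence is always non-negative and equals 0 iff P = Q.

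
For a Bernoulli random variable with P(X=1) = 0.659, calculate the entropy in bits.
0.9258 bits

The binary entropy function is:
H(p) = -p log(p) - (1-p) log(1-p)

H(0.659) = -0.659 × log_2(0.659) - 0.341 × log_2(0.341)
H(0.659) = 0.9258 bits

Note: Binary entropy is maximized at p=0.5 (H=1 bit) and minimized at p=0 or p=1 (H=0).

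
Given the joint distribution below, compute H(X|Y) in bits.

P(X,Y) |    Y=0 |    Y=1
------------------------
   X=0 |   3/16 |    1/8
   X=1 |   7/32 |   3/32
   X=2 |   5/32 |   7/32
1.5370 bits

Using the chain rule: H(X|Y) = H(X,Y) - H(Y)

First, compute H(X,Y) = 2.5257 bits

Marginal P(Y) = (9/16, 7/16)
H(Y) = 0.9887 bits

H(X|Y) = H(X,Y) - H(Y) = 2.5257 - 0.9887 = 1.5370 bits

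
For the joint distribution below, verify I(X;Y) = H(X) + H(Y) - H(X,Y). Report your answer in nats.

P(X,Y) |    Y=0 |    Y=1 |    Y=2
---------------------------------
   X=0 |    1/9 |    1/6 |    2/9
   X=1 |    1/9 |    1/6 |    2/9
I(X;Y) = 0.0000 nats

Mutual information has multiple equivalent forms:
- I(X;Y) = H(X) - H(X|Y)
- I(X;Y) = H(Y) - H(Y|X)
- I(X;Y) = H(X) + H(Y) - H(X,Y)

Computing all quantities:
H(X) = 0.6931, H(Y) = 1.0609, H(X,Y) = 1.7540
H(X|Y) = 0.6931, H(Y|X) = 1.0609

Verification:
H(X) - H(X|Y) = 0.6931 - 0.6931 = 0.0000
H(Y) - H(Y|X) = 1.0609 - 1.0609 = 0.0000
H(X) + H(Y) - H(X,Y) = 0.6931 + 1.0609 - 1.7540 = 0.0000

All forms give I(X;Y) = 0.0000 nats. ✓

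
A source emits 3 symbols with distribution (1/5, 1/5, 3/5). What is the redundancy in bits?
0.2140 bits

Redundancy measures how far a source is from maximum entropy:
R = H_max - H(X)

Maximum entropy for 3 symbols: H_max = log_2(3) = 1.5850 bits
Actual entropy: H(X) = 1.3710 bits
Redundancy: R = 1.5850 - 1.3710 = 0.2140 bits

This redundancy represents potential for compression: the source could be compressed by 0.2140 bits per symbol.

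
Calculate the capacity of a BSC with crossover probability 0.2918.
0.1290 bits

For a binary symmetric channel (BSC) with error probability p:
Capacity C = 1 - H(p) bits per symbol

where H(p) = -p log₂(p) - (1-p) log₂(1-p) is the binary entropy function.

H(0.2918) = 0.8710 bits
C = 1 - 0.8710 = 0.1290 bits per symbol

This means we can reliably transmit up to 0.1290 bits of information per channel use.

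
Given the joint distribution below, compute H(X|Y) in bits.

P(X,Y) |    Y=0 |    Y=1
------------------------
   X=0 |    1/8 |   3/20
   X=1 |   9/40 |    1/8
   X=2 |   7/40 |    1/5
1.5510 bits

Using the chain rule: H(X|Y) = H(X,Y) - H(Y)

First, compute H(X,Y) = 2.5492 bits

Marginal P(Y) = (21/40, 19/40)
H(Y) = 0.9982 bits

H(X|Y) = H(X,Y) - H(Y) = 2.5492 - 0.9982 = 1.5510 bits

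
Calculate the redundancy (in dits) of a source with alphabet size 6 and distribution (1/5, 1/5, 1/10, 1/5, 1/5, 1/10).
0.0190 dits

Redundancy measures how far a source is from maximum entropy:
R = H_max - H(X)

Maximum entropy for 6 symbols: H_max = log_10(6) = 0.7782 dits
Actual entropy: H(X) = 0.7592 dits
Redundancy: R = 0.7782 - 0.7592 = 0.0190 dits

This redundancy represents potential for compression: the source could be compressed by 0.0190 dits per symbol.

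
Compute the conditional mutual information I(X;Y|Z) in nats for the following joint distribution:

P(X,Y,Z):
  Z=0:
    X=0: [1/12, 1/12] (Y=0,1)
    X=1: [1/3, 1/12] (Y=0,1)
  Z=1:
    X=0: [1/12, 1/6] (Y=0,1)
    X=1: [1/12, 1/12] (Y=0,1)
0.0307 nats

Conditional mutual information: I(X;Y|Z) = H(X|Z) + H(Y|Z) - H(X,Y|Z)

H(Z) = 0.6792
H(X,Z) = 1.3086 → H(X|Z) = 0.6294
H(Y,Z) = 1.3086 → H(Y|Z) = 0.6294
H(X,Y,Z) = 1.9073 → H(X,Y|Z) = 1.2281

I(X;Y|Z) = 0.6294 + 0.6294 - 1.2281 = 0.0307 nats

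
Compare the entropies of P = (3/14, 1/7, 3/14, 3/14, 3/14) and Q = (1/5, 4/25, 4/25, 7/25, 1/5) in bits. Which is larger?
P

Computing entropies in bits:
H(P) = 2.3060
H(Q) = 2.2890

Distribution P has higher entropy.

Intuition: The distribution closer to uniform (more spread out) has higher entropy.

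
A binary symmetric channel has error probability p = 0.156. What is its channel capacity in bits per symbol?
0.3753 bits

For a binary symmetric channel (BSC) with error probability p:
Capacity C = 1 - H(p) bits per symbol

where H(p) = -p log₂(p) - (1-p) log₂(1-p) is the binary entropy function.

H(0.156) = 0.6247 bits
C = 1 - 0.6247 = 0.3753 bits per symbol

This means we can reliably transmit up to 0.3753 bits of information per channel use.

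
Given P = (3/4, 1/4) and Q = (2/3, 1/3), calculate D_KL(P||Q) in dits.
0.0071 dits

KL divergence: D_KL(P||Q) = Σ p(x) log(p(x)/q(x))

Computing term by term:
  x=0: 3/4 × log_10[(3/4)/(2/3)] = 3/4 × 0.0512 = 0.0384
  x=1: 1/4 × log_10[(1/4)/(1/3)] = 1/4 × -0.1249 = -0.0312

D_KL(P||Q) = 0.0071 dits

Note: KL divergence is always non-negative and equals 0 iff P = Q.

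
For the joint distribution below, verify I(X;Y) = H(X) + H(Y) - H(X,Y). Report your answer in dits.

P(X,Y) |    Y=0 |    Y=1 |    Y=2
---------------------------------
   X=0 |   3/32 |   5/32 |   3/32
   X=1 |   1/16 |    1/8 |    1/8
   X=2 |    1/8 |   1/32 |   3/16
I(X;Y) = 0.0324 dits

Mutual information has multiple equivalent forms:
- I(X;Y) = H(X) - H(X|Y)
- I(X;Y) = H(Y) - H(Y|X)
- I(X;Y) = H(X) + H(Y) - H(X,Y)

Computing all quantities:
H(X) = 0.4767, H(Y) = 0.4717, H(X,Y) = 0.9160
H(X|Y) = 0.4443, H(Y|X) = 0.4393

Verification:
H(X) - H(X|Y) = 0.4767 - 0.4443 = 0.0324
H(Y) - H(Y|X) = 0.4717 - 0.4393 = 0.0324
H(X) + H(Y) - H(X,Y) = 0.4767 + 0.4717 - 0.9160 = 0.0324

All forms give I(X;Y) = 0.0324 dits. ✓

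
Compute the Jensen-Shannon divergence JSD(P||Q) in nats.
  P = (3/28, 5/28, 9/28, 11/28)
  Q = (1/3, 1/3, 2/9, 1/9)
0.0886 nats

Jensen-Shannon divergence is:
JSD(P||Q) = 0.5 × D_KL(P||M) + 0.5 × D_KL(Q||M)
where M = 0.5 × (P + Q) is the mixture distribution.

M = 0.5 × (3/28, 5/28, 9/28, 11/28) + 0.5 × (1/3, 1/3, 2/9, 1/9) = (0.220238, 0.255952, 0.271825, 0.251984)

D_KL(P||M) = 0.0868 nats
D_KL(Q||M) = 0.0904 nats

JSD(P||Q) = 0.5 × 0.0868 + 0.5 × 0.0904 = 0.0886 nats

Unlike KL divergence, JSD is symmetric and bounded: 0 ≤ JSD ≤ log(2).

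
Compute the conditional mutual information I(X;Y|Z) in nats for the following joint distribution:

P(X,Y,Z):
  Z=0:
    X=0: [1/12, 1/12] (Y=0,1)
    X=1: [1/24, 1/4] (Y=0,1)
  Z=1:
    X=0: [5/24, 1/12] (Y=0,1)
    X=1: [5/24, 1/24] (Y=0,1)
0.0389 nats

Conditional mutual information: I(X;Y|Z) = H(X|Z) + H(Y|Z) - H(X,Y|Z)

H(Z) = 0.6897
H(X,Z) = 1.3640 → H(X|Z) = 0.6743
H(Y,Z) = 1.2508 → H(Y|Z) = 0.5612
H(X,Y,Z) = 1.8862 → H(X,Y|Z) = 1.1966

I(X;Y|Z) = 0.6743 + 0.5612 - 1.1966 = 0.0389 nats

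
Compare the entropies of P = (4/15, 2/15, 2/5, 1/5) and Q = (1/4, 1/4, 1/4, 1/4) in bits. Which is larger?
Q

Computing entropies in bits:
H(P) = 1.8892
H(Q) = 2.0000

Distribution Q has higher entropy.

Intuition: The distribution closer to uniform (more spread out) has higher entropy.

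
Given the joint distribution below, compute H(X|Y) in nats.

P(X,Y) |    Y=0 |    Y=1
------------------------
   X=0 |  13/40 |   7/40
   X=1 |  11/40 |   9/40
0.6879 nats

Using the chain rule: H(X|Y) = H(X,Y) - H(Y)

First, compute H(X,Y) = 1.3609 nats

Marginal P(Y) = (3/5, 2/5)
H(Y) = 0.6730 nats

H(X|Y) = H(X,Y) - H(Y) = 1.3609 - 0.6730 = 0.6879 nats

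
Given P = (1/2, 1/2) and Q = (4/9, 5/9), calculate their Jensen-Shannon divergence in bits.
0.0022 bits

Jensen-Shannon divergence is:
JSD(P||Q) = 0.5 × D_KL(P||M) + 0.5 × D_KL(Q||M)
where M = 0.5 × (P + Q) is the mixture distribution.

M = 0.5 × (1/2, 1/2) + 0.5 × (4/9, 5/9) = (17/36, 19/36)

D_KL(P||M) = 0.0022 bits
D_KL(Q||M) = 0.0022 bits

JSD(P||Q) = 0.5 × 0.0022 + 0.5 × 0.0022 = 0.0022 bits

Unlike KL divergence, JSD is symmetric and bounded: 0 ≤ JSD ≤ log(2).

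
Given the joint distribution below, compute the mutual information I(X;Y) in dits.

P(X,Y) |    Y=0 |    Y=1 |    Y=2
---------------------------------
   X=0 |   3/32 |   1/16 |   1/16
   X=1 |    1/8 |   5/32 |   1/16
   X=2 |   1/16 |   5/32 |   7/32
0.0284 dits

Mutual information: I(X;Y) = H(X) + H(Y) - H(X,Y)

Marginals:
P(X) = (7/32, 11/32, 7/16), H(X) = 0.4609 dits
P(Y) = (9/32, 3/8, 11/32), H(Y) = 0.4741 dits

Joint entropy: H(X,Y) = 0.9066 dits

I(X;Y) = 0.4609 + 0.4741 - 0.9066 = 0.0284 dits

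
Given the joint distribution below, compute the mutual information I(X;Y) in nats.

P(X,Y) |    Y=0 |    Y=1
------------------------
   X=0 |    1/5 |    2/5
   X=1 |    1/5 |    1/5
0.0138 nats

Mutual information: I(X;Y) = H(X) + H(Y) - H(X,Y)

Marginals:
P(X) = (3/5, 2/5), H(X) = 0.6730 nats
P(Y) = (2/5, 3/5), H(Y) = 0.6730 nats

Joint entropy: H(X,Y) = 1.3322 nats

I(X;Y) = 0.6730 + 0.6730 - 1.3322 = 0.0138 nats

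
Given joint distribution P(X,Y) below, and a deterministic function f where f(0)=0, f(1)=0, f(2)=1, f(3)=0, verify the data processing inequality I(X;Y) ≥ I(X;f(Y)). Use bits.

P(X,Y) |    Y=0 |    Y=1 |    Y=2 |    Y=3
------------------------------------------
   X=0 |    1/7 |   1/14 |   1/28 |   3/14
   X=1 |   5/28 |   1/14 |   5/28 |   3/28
I(X;Y) = 0.1004, I(X;f(Y)) = 0.0760, inequality holds: 0.1004 ≥ 0.0760

Data Processing Inequality: For any Markov chain X → Y → Z, we have I(X;Y) ≥ I(X;Z).

Here Z = f(Y) is a deterministic function of Y, forming X → Y → Z.

Original I(X;Y) = 0.1004 bits

After applying f:
P(X,Z) where Z=f(Y):
- P(X,Z=0) = P(X,Y=0) + P(X,Y=1) + P(X,Y=3)
- P(X,Z=1) = P(X,Y=2)

I(X;Z) = I(X;f(Y)) = 0.0760 bits

Verification: 0.1004 ≥ 0.0760 ✓

Information cannot be created by processing; the function f can only lose information about X.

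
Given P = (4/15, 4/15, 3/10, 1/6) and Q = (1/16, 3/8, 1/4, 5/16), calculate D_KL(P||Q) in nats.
0.2459 nats

KL divergence: D_KL(P||Q) = Σ p(x) log(p(x)/q(x))

Computing term by term:
  x=0: 4/15 × log_e[(4/15)/(1/16)] = 4/15 × 1.4508 = 0.3869
  x=1: 4/15 × log_e[(4/15)/(3/8)] = 4/15 × -0.3409 = -0.0909
  x=2: 3/10 × log_e[(3/10)/(1/4)] = 3/10 × 0.1823 = 0.0547
  x=3: 1/6 × log_e[(1/6)/(5/16)] = 1/6 × -0.6286 = -0.1048

D_KL(P||Q) = 0.2459 nats

Note: KL divergence is always non-negative and equals 0 iff P = Q.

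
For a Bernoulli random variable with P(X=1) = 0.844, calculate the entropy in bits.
0.6247 bits

The binary entropy function is:
H(p) = -p log(p) - (1-p) log(1-p)

H(0.844) = -0.844 × log_2(0.844) - 0.156 × log_2(0.156)
H(0.844) = 0.6247 bits

Note: Binary entropy is maximized at p=0.5 (H=1 bit) and minimized at p=0 or p=1 (H=0).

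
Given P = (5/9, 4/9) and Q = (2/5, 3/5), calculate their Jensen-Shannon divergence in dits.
0.0053 dits

Jensen-Shannon divergence is:
JSD(P||Q) = 0.5 × D_KL(P||M) + 0.5 × D_KL(Q||M)
where M = 0.5 × (P + Q) is the mixture distribution.

M = 0.5 × (5/9, 4/9) + 0.5 × (2/5, 3/5) = (0.477778, 0.522222)

D_KL(P||M) = 0.0053 dits
D_KL(Q||M) = 0.0053 dits

JSD(P||Q) = 0.5 × 0.0053 + 0.5 × 0.0053 = 0.0053 dits

Unlike KL divergence, JSD is symmetric and bounded: 0 ≤ JSD ≤ log(2).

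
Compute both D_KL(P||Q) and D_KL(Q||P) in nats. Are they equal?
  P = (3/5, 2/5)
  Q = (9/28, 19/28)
D_KL(P||Q) = 0.1631, D_KL(Q||P) = 0.1580

KL divergence is not symmetric: D_KL(P||Q) ≠ D_KL(Q||P) in general.

D_KL(P||Q) = 0.1631 nats
D_KL(Q||P) = 0.1580 nats

No, they are not equal!

This asymmetry is why KL divergence is not a true distance metric.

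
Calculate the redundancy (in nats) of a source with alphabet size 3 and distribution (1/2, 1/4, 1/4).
0.0589 nats

Redundancy measures how far a source is from maximum entropy:
R = H_max - H(X)

Maximum entropy for 3 symbols: H_max = log_e(3) = 1.0986 nats
Actual entropy: H(X) = 1.0397 nats
Redundancy: R = 1.0986 - 1.0397 = 0.0589 nats

This redundancy represents potential for compression: the source could be compressed by 0.0589 nats per symbol.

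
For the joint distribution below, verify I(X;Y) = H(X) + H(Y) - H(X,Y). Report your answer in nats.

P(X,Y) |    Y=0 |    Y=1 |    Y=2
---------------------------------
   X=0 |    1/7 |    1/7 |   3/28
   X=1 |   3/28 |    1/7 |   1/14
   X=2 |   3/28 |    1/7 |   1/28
I(X;Y) = 0.0133 nats

Mutual information has multiple equivalent forms:
- I(X;Y) = H(X) - H(X|Y)
- I(X;Y) = H(Y) - H(Y|X)
- I(X;Y) = H(X) + H(Y) - H(X,Y)

Computing all quantities:
H(X) = 1.0898, H(Y) = 1.0609, H(X,Y) = 2.1374
H(X|Y) = 1.0765, H(Y|X) = 1.0476

Verification:
H(X) - H(X|Y) = 1.0898 - 1.0765 = 0.0133
H(Y) - H(Y|X) = 1.0609 - 1.0476 = 0.0133
H(X) + H(Y) - H(X,Y) = 1.0898 + 1.0609 - 2.1374 = 0.0133

All forms give I(X;Y) = 0.0133 nats. ✓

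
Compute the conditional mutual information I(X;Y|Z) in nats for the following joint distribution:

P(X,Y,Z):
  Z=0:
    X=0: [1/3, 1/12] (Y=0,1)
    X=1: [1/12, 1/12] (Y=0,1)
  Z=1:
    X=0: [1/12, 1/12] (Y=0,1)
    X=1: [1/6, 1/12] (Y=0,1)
0.0307 nats

Conditional mutual information: I(X;Y|Z) = H(X|Z) + H(Y|Z) - H(X,Y|Z)

H(Z) = 0.6792
H(X,Z) = 1.3086 → H(X|Z) = 0.6294
H(Y,Z) = 1.3086 → H(Y|Z) = 0.6294
H(X,Y,Z) = 1.9073 → H(X,Y|Z) = 1.2281

I(X;Y|Z) = 0.6294 + 0.6294 - 1.2281 = 0.0307 nats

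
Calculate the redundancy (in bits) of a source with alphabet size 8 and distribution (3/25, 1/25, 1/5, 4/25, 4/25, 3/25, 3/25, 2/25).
0.1111 bits

Redundancy measures how far a source is from maximum entropy:
R = H_max - H(X)

Maximum entropy for 8 symbols: H_max = log_2(8) = 3.0000 bits
Actual entropy: H(X) = 2.8889 bits
Redundancy: R = 3.0000 - 2.8889 = 0.1111 bits

This redundancy represents potential for compression: the source could be compressed by 0.1111 bits per symbol.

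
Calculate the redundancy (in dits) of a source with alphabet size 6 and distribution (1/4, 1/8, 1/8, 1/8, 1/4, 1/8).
0.0256 dits

Redundancy measures how far a source is from maximum entropy:
R = H_max - H(X)

Maximum entropy for 6 symbols: H_max = log_10(6) = 0.7782 dits
Actual entropy: H(X) = 0.7526 dits
Redundancy: R = 0.7782 - 0.7526 = 0.0256 dits

This redundancy represents potential for compression: the source could be compressed by 0.0256 dits per symbol.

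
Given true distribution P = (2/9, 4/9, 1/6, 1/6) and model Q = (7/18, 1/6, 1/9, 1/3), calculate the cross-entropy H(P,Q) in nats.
1.5555 nats

Cross-entropy: H(P,Q) = -Σ p(x) log q(x)

Alternatively: H(P,Q) = H(P) + D_KL(P||Q)
H(P) = 1.2919 nats
D_KL(P||Q) = 0.2636 nats

H(P,Q) = 1.2919 + 0.2636 = 1.5555 nats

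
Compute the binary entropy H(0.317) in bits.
0.9011 bits

The binary entropy function is:
H(p) = -p log(p) - (1-p) log(1-p)

H(0.317) = -0.317 × log_2(0.317) - 0.683 × log_2(0.683)
H(0.317) = 0.9011 bits

Note: Binary entropy is maximized at p=0.5 (H=1 bit) and minimized at p=0 or p=1 (H=0).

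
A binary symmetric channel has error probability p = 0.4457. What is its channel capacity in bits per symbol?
0.0085 bits

For a binary symmetric channel (BSC) with error probability p:
Capacity C = 1 - H(p) bits per symbol

where H(p) = -p log₂(p) - (1-p) log₂(1-p) is the binary entropy function.

H(0.4457) = 0.9915 bits
C = 1 - 0.9915 = 0.0085 bits per symbol

This means we can reliably transmit up to 0.0085 bits of information per channel use.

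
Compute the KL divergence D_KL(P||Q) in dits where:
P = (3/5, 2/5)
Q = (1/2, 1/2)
0.0087 dits

KL divergence: D_KL(P||Q) = Σ p(x) log(p(x)/q(x))

Computing term by term:
  x=0: 3/5 × log_10[(3/5)/(1/2)] = 3/5 × 0.0792 = 0.0475
  x=1: 2/5 × log_10[(2/5)/(1/2)] = 2/5 × -0.0969 = -0.0388

D_KL(P||Q) = 0.0087 dits

Note: KL divergence is always non-negative and equals 0 iff P = Q.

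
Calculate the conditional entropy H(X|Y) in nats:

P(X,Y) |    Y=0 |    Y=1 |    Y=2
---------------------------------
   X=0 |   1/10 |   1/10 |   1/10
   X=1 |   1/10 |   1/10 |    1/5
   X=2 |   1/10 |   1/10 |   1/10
1.0751 nats

Using the chain rule: H(X|Y) = H(X,Y) - H(Y)

First, compute H(X,Y) = 2.1640 nats

Marginal P(Y) = (3/10, 3/10, 2/5)
H(Y) = 1.0889 nats

H(X|Y) = H(X,Y) - H(Y) = 2.1640 - 1.0889 = 1.0751 nats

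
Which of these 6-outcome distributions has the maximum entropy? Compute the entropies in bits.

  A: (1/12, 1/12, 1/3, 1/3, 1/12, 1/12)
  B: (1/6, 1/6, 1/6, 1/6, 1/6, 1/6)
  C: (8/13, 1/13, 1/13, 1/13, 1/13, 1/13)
B

For a discrete distribution over n outcomes, entropy is maximized by the uniform distribution.

Computing entropies:
H(A) = 2.2516 bits
H(B) = 2.5850 bits
H(C) = 1.8543 bits

The uniform distribution (where all probabilities equal 1/6) achieves the maximum entropy of log_2(6) = 2.5850 bits.

Distribution B has the highest entropy.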